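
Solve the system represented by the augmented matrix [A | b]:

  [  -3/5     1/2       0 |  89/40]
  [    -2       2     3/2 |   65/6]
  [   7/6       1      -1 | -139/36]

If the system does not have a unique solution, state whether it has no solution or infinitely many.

x_1 = -8/3, x_2 = 5/4, x_3 = 2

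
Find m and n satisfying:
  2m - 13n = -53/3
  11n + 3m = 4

Row-reduce the augmented matrix:
R1 ← R1 / (2).
R2 ← R2 − 3·R1.
R2 ← R2 / (61/2).
R1 ← R1 + 13/2·R2.
Reading off the reduced rows gives m = -7/3, n = 1.

m = -7/3, n = 1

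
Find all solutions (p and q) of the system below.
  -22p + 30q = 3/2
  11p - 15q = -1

Row-reduce:
R1 ← R1 / (-22).
R2 ← R2 − 11·R1.
Row 2 reduces to 0 = -1/4, a contradiction. The system is inconsistent.

no solution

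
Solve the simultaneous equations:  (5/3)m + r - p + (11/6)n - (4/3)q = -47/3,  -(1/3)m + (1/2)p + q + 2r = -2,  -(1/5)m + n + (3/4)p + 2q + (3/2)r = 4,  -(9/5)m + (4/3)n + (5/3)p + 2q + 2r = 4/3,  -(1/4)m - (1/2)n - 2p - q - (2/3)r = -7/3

Row-reduce the augmented matrix:
R1 ← R1 / (5/3).
R2 ← R2 + 1/3·R1.
R3 ← R3 + 1/5·R1.
R4 ← R4 + 9/5·R1.
R5 ← R5 + 1/4·R1.
R2 ← R2 / (11/30).
R1 ← R1 − 11/10·R2.
R3 ← R3 − 61/50·R2.
R4 ← R4 − 497/150·R2.
R5 ← R5 + 9/40·R2.
R3 ← R3 / (-81/220).
R1 ← R1 + 3/2·R3.
R2 ← R2 − 9/11·R3.
R4 ← R4 + 701/330·R3.
R5 ← R5 + 173/88·R3.
R4 ← R4 / (-211/81).
R1 ← R1 + 5/9·R4.
R2 ← R2 − 2/3·R4.
R3 ← R3 − 44/27·R4.
R5 ← R5 − 265/108·R4.
R5 ← R5 / (58769/1266).
R1 ← R1 − 2910/211·R5.
R2 ← R2 + 538/211·R5.
R3 ← R3 − 5390/211·R5.
R4 ← R4 + 1303/211·R5.
Reading off the reduced rows gives m = 0, n = -2, p = 0, q = 6, r = -4.

m = 0, n = -2, p = 0, q = 6, r = -4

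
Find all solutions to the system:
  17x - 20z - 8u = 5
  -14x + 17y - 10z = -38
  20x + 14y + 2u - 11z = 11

Row-reduce:
R1 ← R1 / (17).
R2 ← R2 + 14·R1.
R3 ← R3 − 20·R1.
R2 ← R2 / (17).
R3 ← R3 − 14·R2.
R3 ← R3 / (9921/289).
R1 ← R1 + 20/17·R3.
R2 ← R2 + 450/289·R3.
Rank is 3 with 4 unknowns, leaving u free.

infinitely many solutions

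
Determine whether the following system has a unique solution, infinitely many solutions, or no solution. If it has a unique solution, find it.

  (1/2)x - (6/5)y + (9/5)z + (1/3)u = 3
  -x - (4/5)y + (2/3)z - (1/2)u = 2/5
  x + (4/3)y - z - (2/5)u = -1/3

infinitely many solutions

Row-reduce:
R1 ← R1 / (1/2).
R2 ← R2 + 1·R1.
R3 ← R3 − 1·R1.
R2 ← R2 / (-16/5).
R1 ← R1 + 12/5·R2.
R3 ← R3 − 56/15·R2.
R3 ← R3 / (17/45).
R1 ← R1 − 2/5·R3.
R2 ← R2 + 4/3·R3.
Rank is 3 with 4 unknowns, leaving u free.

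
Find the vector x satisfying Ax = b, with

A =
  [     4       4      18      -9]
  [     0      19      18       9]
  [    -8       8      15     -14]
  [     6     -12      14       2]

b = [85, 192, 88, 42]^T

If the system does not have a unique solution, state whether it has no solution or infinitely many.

Row-reduce the augmented matrix:
R1 ← R1 / (4).
R3 ← R3 + 8·R1.
R4 ← R4 − 6·R1.
R2 ← R2 / (19).
R1 ← R1 − 1·R2.
R3 ← R3 − 16·R2.
R4 ← R4 + 18·R2.
R3 ← R3 / (681/19).
R1 ← R1 − 135/38·R3.
R2 ← R2 − 18/19·R3.
R4 ← R4 − 77/19·R3.
R4 ← R4 / (38819/1362).
R1 ← R1 − 1089/908·R4.
R2 ← R2 − 345/227·R4.
R3 ← R3 + 752/681·R4.
Reading off the reduced rows gives x_1 = -2, x_2 = 3, x_3 = 6, x_4 = 3.

x_1 = -2, x_2 = 3, x_3 = 6, x_4 = 3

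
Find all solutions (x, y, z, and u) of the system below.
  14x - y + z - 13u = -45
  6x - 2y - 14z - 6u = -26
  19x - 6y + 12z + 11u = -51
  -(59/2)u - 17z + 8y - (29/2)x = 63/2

Row-reduce:
R1 ← R1 / (14).
R2 ← R2 − 6·R1.
R3 ← R3 − 19·R1.
R4 ← R4 + 29/2·R1.
R2 ← R2 / (-11/7).
R1 ← R1 + 1/14·R2.
R3 ← R3 + 65/14·R2.
R4 ← R4 − 195/28·R2.
R3 ← R3 / (586/11).
R1 ← R1 − 8/11·R3.
R2 ← R2 − 101/11·R3.
R4 ← R4 + 879/11·R3.
Rank is 3 with 4 unknowns, leaving u free.

infinitely many solutions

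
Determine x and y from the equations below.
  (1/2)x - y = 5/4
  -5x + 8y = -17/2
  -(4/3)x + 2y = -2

x = -3/2, y = -2

Row-reduce the augmented matrix:
R1 ← R1 / (1/2).
R2 ← R2 + 5·R1.
R3 ← R3 + 4/3·R1.
R2 ← R2 / (-2).
R1 ← R1 + 2·R2.
R3 ← R3 + 2/3·R2.
R3 reduces to 0 = 0, so the extra equation is consistent.
Reading off the reduced rows gives x = -3/2, y = -2.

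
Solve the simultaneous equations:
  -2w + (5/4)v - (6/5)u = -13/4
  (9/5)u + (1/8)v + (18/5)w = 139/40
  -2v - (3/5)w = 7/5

infinitely many solutions

Row-reduce:
R1 ← R1 / (-6/5).
R2 ← R2 − 9/5·R1.
R2 ← R2 / (2).
R1 ← R1 + 25/24·R2.
R3 ← R3 + 2·R2.
Rank is 2 with 3 unknowns, leaving w free.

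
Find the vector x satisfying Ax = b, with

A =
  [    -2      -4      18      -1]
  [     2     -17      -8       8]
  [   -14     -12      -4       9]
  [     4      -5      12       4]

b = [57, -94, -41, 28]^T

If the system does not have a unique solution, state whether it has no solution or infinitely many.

x_1 = -1, x_2 = 4, x_3 = 4, x_4 = 1

Row-reduce the augmented matrix:
R1 ← R1 / (-2).
R2 ← R2 − 2·R1.
R3 ← R3 + 14·R1.
R4 ← R4 − 4·R1.
R2 ← R2 / (-21).
R1 ← R1 − 2·R2.
R3 ← R3 − 16·R2.
R4 ← R4 + 13·R2.
R3 ← R3 / (-2570/21).
R1 ← R1 + 169/21·R3.
R2 ← R2 + 10/21·R3.
R4 ← R4 − 878/21·R3.
R4 ← R4 / (6367/1285).
R1 ← R1 + 607/2570·R4.
R2 ← R2 + 107/257·R4.
R3 ← R3 + 224/1285·R4.
Reading off the reduced rows gives x_1 = -1, x_2 = 4, x_3 = 4, x_4 = 1.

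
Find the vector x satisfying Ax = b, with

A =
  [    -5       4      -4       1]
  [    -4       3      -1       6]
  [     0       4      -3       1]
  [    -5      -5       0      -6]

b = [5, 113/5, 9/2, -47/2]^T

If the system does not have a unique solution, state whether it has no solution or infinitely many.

x_1 = -2/5, x_2 = 3/2, x_3 = 3/2, x_4 = 3

Row-reduce the augmented matrix:
R1 ← R1 / (-5).
R2 ← R2 + 4·R1.
R4 ← R4 + 5·R1.
R2 ← R2 / (-1/5).
R1 ← R1 + 4/5·R2.
R3 ← R3 − 4·R2.
R4 ← R4 + 9·R2.
R3 ← R3 / (41).
R1 ← R1 + 8·R3.
R2 ← R2 + 11·R3.
R4 ← R4 + 95·R3.
R4 ← R4 / (94/41).
R1 ← R1 + 21/41·R4.
R2 ← R2 − 89/41·R4.
R3 ← R3 − 105/41·R4.
Reading off the reduced rows gives x_1 = -2/5, x_2 = 3/2, x_3 = 3/2, x_4 = 3.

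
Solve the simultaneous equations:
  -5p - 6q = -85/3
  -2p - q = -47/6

p = 8/3, q = 5/2

From equation 2: q = 47/6 − 2·p.
Substitute into equation 1 and solve: p = 8/3.
Then q = 5/2.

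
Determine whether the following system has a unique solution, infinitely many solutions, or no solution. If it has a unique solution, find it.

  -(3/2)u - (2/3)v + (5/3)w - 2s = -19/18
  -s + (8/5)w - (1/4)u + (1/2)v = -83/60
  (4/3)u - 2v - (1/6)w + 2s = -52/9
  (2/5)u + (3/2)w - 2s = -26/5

u = -3, v = 2, w = -4/3, s = 1

Row-reduce the augmented matrix:
R1 ← R1 / (-3/2).
R2 ← R2 + 1/4·R1.
R3 ← R3 − 4/3·R1.
R4 ← R4 − 2/5·R1.
R2 ← R2 / (11/18).
R1 ← R1 − 4/9·R2.
R3 ← R3 + 70/27·R2.
R4 ← R4 + 8/45·R2.
R3 ← R3 / (457/66).
R1 ← R1 + 114/55·R3.
R2 ← R2 − 119/55·R3.
R4 ← R4 − 1281/550·R3.
R4 ← R4 / (-21144/11425).
R1 ← R1 − 2372/2285·R4.
R2 ← R2 + 632/2285·R4.
R3 ← R3 + 172/457·R4.
Reading off the reduced rows gives u = -3, v = 2, w = -4/3, s = 1.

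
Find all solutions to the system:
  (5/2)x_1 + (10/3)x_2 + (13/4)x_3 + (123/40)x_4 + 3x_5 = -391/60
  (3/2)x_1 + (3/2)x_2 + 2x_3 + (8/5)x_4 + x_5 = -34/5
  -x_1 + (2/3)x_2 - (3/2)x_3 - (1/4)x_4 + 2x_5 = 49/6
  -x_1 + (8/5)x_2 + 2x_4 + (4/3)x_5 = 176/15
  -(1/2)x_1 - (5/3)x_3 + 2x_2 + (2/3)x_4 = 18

no solution

Row-reduce:
R1 ← R1 / (5/2).
R2 ← R2 − 3/2·R1.
R3 ← R3 + 1·R1.
R4 ← R4 + 1·R1.
R5 ← R5 + 1/2·R1.
R2 ← R2 / (-1/2).
R1 ← R1 − 4/3·R2.
R3 ← R3 − 2·R2.
R4 ← R4 − 44/15·R2.
R5 ← R5 − 8/3·R2.
Swap R3 and R4.
R3 ← R3 / (239/150).
R1 ← R1 − 43/30·R3.
R2 ← R2 + 1/10·R3.
R5 ← R5 + 3/4·R3.
Swap R4 and R5.
R4 ← R4 / (1957/2390).
R1 ← R1 + 1238/1195·R4.
R2 ← R2 − 144/239·R4.
R3 ← R3 − 2689/2390·R4.
Row 5 reduces to 0 = -6, a contradiction. The system is inconsistent.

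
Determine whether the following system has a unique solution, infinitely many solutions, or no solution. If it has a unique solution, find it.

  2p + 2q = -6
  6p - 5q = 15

p = 0, q = -3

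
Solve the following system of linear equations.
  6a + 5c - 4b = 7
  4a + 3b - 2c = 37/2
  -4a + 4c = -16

a = 3, b = 3/2, c = -1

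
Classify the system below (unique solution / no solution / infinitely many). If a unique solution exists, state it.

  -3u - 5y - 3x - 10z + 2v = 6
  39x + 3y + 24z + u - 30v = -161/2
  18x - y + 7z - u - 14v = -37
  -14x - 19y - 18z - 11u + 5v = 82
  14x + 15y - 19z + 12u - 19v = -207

no solution

Row-reduce:
R1 ← R1 / (-3).
R2 ← R2 − 39·R1.
R3 ← R3 − 18·R1.
R4 ← R4 + 14·R1.
R5 ← R5 − 14·R1.
R2 ← R2 / (-62).
R1 ← R1 − 5/3·R2.
R3 ← R3 + 31·R2.
R4 ← R4 − 13/3·R2.
R5 ← R5 + 25/3·R2.
Swap R3 and R4.
R3 ← R3 / (659/31).
R1 ← R1 − 15/31·R3.
R2 ← R2 − 53/31·R3.
R5 ← R5 + 1594/31·R3.
Swap R4 and R5.
R4 ← R4 / (7789/1977).
R1 ← R1 + 58/1977·R4.
R2 ← R2 − 1157/1977·R4.
R3 ← R3 − 32/1977·R4.
Row 5 reduces to 0 = 1/4, a contradiction. The system is inconsistent.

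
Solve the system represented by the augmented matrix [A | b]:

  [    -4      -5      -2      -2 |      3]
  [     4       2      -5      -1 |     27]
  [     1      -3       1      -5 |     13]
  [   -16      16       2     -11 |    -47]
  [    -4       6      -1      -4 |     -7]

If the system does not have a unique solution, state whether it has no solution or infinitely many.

Row-reduce:
R1 ← R1 / (-4).
R2 ← R2 − 4·R1.
R3 ← R3 − 1·R1.
R4 ← R4 + 16·R1.
R5 ← R5 + 4·R1.
R2 ← R2 / (-3).
R1 ← R1 − 5/4·R2.
R3 ← R3 + 17/4·R2.
R4 ← R4 − 36·R2.
R5 ← R5 − 11·R2.
R3 ← R3 / (125/12).
R1 ← R1 + 29/12·R3.
R2 ← R2 − 7/3·R3.
R4 ← R4 + 74·R3.
R5 ← R5 + 74/3·R3.
R4 ← R4 / (-1197/25).
R1 ← R1 + 26/25·R4.
R2 ← R2 − 32/25·R4.
R3 ← R3 + 3/25·R4.
R5 ← R5 + 399/25·R4.
Row 5 reduces to 0 = -1/3, a contradiction. The system is inconsistent.

no solution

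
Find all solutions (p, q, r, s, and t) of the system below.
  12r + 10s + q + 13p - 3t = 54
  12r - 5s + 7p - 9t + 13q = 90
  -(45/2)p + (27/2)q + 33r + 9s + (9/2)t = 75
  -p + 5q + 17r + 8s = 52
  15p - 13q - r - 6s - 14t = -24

Row-reduce:
R1 ← R1 / (13).
R2 ← R2 − 7·R1.
R3 ← R3 + 45/2·R1.
R4 ← R4 + 1·R1.
R5 ← R5 − 15·R1.
R2 ← R2 / (162/13).
R1 ← R1 − 1/13·R2.
R3 ← R3 − 198/13·R2.
R4 ← R4 − 66/13·R2.
R5 ← R5 + 184/13·R2.
R3 ← R3 / (47).
R1 ← R1 − 8/9·R3.
R2 ← R2 − 4/9·R3.
R4 ← R4 − 47/3·R3.
R5 ← R5 + 77/9·R3.
Swap R4 and R5.
R4 ← R4 / (-1045/47).
R1 ← R1 − 9/94·R4.
R2 ← R2 + 113/94·R4.
R3 ← R3 − 39/47·R4.
Rank is 4 with 5 unknowns, leaving t free.

infinitely many solutions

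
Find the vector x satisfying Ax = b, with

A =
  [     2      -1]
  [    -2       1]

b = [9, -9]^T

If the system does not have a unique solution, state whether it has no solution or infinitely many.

infinitely many solutions

Row-reduce:
R1 ← R1 / (2).
R2 ← R2 + 2·R1.
Rank is 1 with 2 unknowns, leaving x_2 free.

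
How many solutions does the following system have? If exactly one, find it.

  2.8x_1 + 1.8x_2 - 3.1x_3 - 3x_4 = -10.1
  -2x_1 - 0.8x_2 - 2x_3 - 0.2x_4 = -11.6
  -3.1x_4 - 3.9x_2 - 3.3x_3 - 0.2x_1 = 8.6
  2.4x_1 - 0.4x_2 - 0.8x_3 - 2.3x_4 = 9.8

Row-reduce the augmented matrix:
R1 ← R1 / (14/5).
R2 ← R2 + 2·R1.
R3 ← R3 + 1/5·R1.
R4 ← R4 − 12/5·R1.
R2 ← R2 / (17/35).
R1 ← R1 − 9/14·R2.
R3 ← R3 + 132/35·R2.
R4 ← R4 + 68/35·R2.
R3 ← R3 / (-12323/340).
R1 ← R1 − 76/17·R3.
R2 ← R2 + 295/34·R3.
R4 ← R4 + 15·R3.
R4 ← R4 / (-24593/123230).
R1 ← R1 + 15361/24646·R4.
R2 ← R2 − 4002/12323·R4.
R3 ← R3 − 7312/12323·R4.
Reading off the reduced rows gives x_1 = 3, x_2 = -5, x_3 = 5, x_4 = -2.

x_1 = 3, x_2 = -5, x_3 = 5, x_4 = -2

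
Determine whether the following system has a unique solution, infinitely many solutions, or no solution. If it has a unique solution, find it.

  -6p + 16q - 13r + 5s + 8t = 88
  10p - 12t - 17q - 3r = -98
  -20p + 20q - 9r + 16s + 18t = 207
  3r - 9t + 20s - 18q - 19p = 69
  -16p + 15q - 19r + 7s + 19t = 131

Row-reduce the augmented matrix:
R1 ← R1 / (-6).
R2 ← R2 − 10·R1.
R3 ← R3 + 20·R1.
R4 ← R4 + 19·R1.
R5 ← R5 + 16·R1.
R2 ← R2 / (29/3).
R1 ← R1 + 8/3·R2.
R3 ← R3 + 100/3·R2.
R4 ← R4 + 206/3·R2.
R5 ← R5 + 83/3·R2.
R3 ← R3 / (-1471/29).
R1 ← R1 + 269/58·R3.
R2 ← R2 + 74/29·R3.
R4 ← R4 + 7601/58·R3.
R5 ← R5 + 1593/29·R3.
R4 ← R4 / (-26941/2942).
R1 ← R1 + 3239/2942·R4.
R2 ← R2 + 809/1471·R4.
R3 ← R3 + 814/1471·R4.
R5 ← R5 + 18946/1471·R4.
R5 ← R5 / (702389/26941).
R1 ← R1 − 30489/26941·R5.
R2 ← R2 − 32448/26941·R5.
R3 ← R3 − 25522/26941·R5.
R4 ← R4 − 42216/26941·R5.
Reading off the reduced rows gives p = -2, q = 3, r = 1, s = 5, t = 2.

p = -2, q = 3, r = 1, s = 5, t = 2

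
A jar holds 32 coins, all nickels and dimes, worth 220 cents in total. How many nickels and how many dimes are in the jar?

Let n = nickels, d = dimes.
  d + n = 32
  5n + 10d = 220
Row-reduce the augmented matrix:
R2 ← R2 − 5·R1.
R2 ← R2 / (5).
R1 ← R1 − 1·R2.
Reading off the reduced rows gives n = 20, d = 12.

nickels: 20, dimes: 12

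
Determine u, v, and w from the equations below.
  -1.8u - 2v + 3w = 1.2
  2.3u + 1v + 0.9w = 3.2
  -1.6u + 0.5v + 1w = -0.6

Row-reduce the augmented matrix:
R1 ← R1 / (-9/5).
R2 ← R2 − 23/10·R1.
R3 ← R3 + 8/5·R1.
R2 ← R2 / (-14/9).
R1 ← R1 − 10/9·R2.
R3 ← R3 − 41/18·R2.
R3 ← R3 / (737/140).
R1 ← R1 − 12/7·R3.
R2 ← R2 + 213/70·R3.
Reading off the reduced rows gives u = 1, v = 0, w = 1.

u = 1, v = 0, w = 1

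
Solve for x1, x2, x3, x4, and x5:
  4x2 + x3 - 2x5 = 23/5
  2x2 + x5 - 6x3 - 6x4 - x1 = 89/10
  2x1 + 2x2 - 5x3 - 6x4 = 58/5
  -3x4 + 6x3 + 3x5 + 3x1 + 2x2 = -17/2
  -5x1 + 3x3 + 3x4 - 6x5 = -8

Row-reduce the augmented matrix:
Swap R1 and R2.
R1 ← R1 / (-1).
R3 ← R3 − 2·R1.
R4 ← R4 − 3·R1.
R5 ← R5 + 5·R1.
R2 ← R2 / (4).
R1 ← R1 + 2·R2.
R3 ← R3 − 6·R2.
R4 ← R4 − 8·R2.
R5 ← R5 + 10·R2.
R3 ← R3 / (-37/2).
R1 ← R1 − 13/2·R3.
R2 ← R2 − 1/4·R3.
R4 ← R4 + 14·R3.
R5 ← R5 − 71/2·R3.
R4 ← R4 / (-273/37).
R1 ← R1 + 12/37·R4.
R2 ← R2 + 9/37·R4.
R3 ← R3 − 36/37·R4.
R5 ← R5 + 57/37·R4.
R5 ← R5 / (-701/91).
R1 ← R1 + 47/91·R5.
R2 ← R2 + 58/91·R5.
R3 ← R3 − 50/91·R5.
R4 ← R4 + 230/273·R5.
Reading off the reduced rows gives x1 = 7/5, x2 = 7/5, x3 = -2, x4 = 2/3, x5 = -1/2.

x1 = 7/5, x2 = 7/5, x3 = -2, x4 = 2/3, x5 = -1/2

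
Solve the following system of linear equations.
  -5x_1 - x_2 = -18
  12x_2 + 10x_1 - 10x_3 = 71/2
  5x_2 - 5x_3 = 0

Row-reduce:
R1 ← R1 / (-5).
R2 ← R2 − 10·R1.
R2 ← R2 / (10).
R1 ← R1 − 1/5·R2.
R3 ← R3 − 5·R2.
Row 3 reduces to 0 = 1/4, a contradiction. The system is inconsistent.

no solution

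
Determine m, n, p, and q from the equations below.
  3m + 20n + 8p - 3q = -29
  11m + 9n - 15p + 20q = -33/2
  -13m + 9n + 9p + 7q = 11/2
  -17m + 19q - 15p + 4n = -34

Row-reduce the augmented matrix:
R1 ← R1 / (3).
R2 ← R2 − 11·R1.
R3 ← R3 + 13·R1.
R4 ← R4 + 17·R1.
R2 ← R2 / (-193/3).
R1 ← R1 − 20/3·R2.
R3 ← R3 − 287/3·R2.
R4 ← R4 − 352/3·R2.
R3 ← R3 / (-4296/193).
R1 ← R1 + 372/193·R3.
R2 ← R2 − 133/193·R3.
R4 ← R4 + 9751/193·R3.
R4 ← R4 / (-139517/4296).
R1 ← R1 + 451/358·R4.
R2 ← R2 − 3263/4296·R4.
R3 ← R3 + 7739/4296·R4.
Reading off the reduced rows gives m = 1, n = -5/2, p = 3, q = 2.

m = 1, n = -5/2, p = 3, q = 2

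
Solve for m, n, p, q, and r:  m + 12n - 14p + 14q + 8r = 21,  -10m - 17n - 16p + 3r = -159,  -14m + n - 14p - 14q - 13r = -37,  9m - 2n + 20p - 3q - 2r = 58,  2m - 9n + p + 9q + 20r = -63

m = -1, n = 6, p = 4, q = 1, r = -1

Row-reduce the augmented matrix:
R2 ← R2 + 10·R1.
R3 ← R3 + 14·R1.
R4 ← R4 − 9·R1.
R5 ← R5 − 2·R1.
R2 ← R2 / (103).
R1 ← R1 − 12·R2.
R3 ← R3 − 169·R2.
R4 ← R4 + 110·R2.
R5 ← R5 + 33·R2.
R3 ← R3 / (4734/103).
R1 ← R1 − 430/103·R3.
R2 ← R2 + 156/103·R3.
R4 ← R4 + 2122/103·R3.
R5 ← R5 + 2161/103·R3.
R4 ← R4 / (-229/263).
R1 ← R1 − 532/263·R4.
R2 ← R2 + 56/263·R4.
R3 ← R3 + 273/263·R4.
R5 ← R5 − 1072/263·R4.
R5 ← R5 / (8510/2061).
R1 ← R1 + 2062/687·R5.
R2 ← R2 − 157/2061·R5.
R3 ← R3 − 3313/2061·R5.
R4 ← R4 − 4798/2061·R5.
Reading off the reduced rows gives m = -1, n = 6, p = 4, q = 1, r = -1.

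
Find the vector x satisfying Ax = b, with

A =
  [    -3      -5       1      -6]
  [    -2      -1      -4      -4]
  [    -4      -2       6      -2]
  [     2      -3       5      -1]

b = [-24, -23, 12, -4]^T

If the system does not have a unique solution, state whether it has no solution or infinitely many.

x_1 = -3, x_2 = 1, x_3 = 2, x_4 = 5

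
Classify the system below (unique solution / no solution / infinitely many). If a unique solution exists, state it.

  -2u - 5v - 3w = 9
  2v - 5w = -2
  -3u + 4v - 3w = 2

Row-reduce the augmented matrix:
R1 ← R1 / (-2).
R3 ← R3 + 3·R1.
R2 ← R2 / (2).
R1 ← R1 − 5/2·R2.
R3 ← R3 − 23/2·R2.
R3 ← R3 / (121/4).
R1 ← R1 − 31/4·R3.
R2 ← R2 + 5/2·R3.
Reading off the reduced rows gives u = -2, v = -1, w = 0.

u = -2, v = -1, w = 0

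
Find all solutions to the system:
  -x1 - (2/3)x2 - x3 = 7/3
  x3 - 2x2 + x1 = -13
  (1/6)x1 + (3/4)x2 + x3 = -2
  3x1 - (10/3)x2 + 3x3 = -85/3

x1 = 0, x2 = 4, x3 = -5

Row-reduce the augmented matrix:
R1 ← R1 / (-1).
R2 ← R2 − 1·R1.
R3 ← R3 − 1/6·R1.
R4 ← R4 − 3·R1.
R2 ← R2 / (-8/3).
R1 ← R1 − 2/3·R2.
R3 ← R3 − 23/36·R2.
R4 ← R4 + 16/3·R2.
R3 ← R3 / (5/6).
R1 ← R1 − 1·R3.
R4 reduces to 0 = 0, so the extra equation is consistent.
Reading off the reduced rows gives x1 = 0, x2 = 4, x3 = -5.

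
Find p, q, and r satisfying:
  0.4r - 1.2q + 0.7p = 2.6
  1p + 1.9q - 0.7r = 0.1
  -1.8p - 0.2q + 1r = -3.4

p = 2, q = -1, r = 0

Row-reduce the augmented matrix:
R1 ← R1 / (7/10).
R2 ← R2 − 1·R1.
R3 ← R3 + 9/5·R1.
R2 ← R2 / (253/70).
R1 ← R1 + 12/7·R2.
R3 ← R3 + 23/7·R2.
R3 ← R3 / (48/55).
R1 ← R1 + 8/253·R3.
R2 ← R2 + 89/253·R3.
Reading off the reduced rows gives p = 2, q = -1, r = 0.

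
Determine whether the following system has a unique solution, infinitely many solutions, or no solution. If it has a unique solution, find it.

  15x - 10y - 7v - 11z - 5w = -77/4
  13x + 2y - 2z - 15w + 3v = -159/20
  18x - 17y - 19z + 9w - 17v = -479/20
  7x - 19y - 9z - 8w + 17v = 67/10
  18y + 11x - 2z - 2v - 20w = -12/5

Row-reduce the augmented matrix:
R1 ← R1 / (15).
R2 ← R2 − 13·R1.
R3 ← R3 − 18·R1.
R4 ← R4 − 7·R1.
R5 ← R5 − 11·R1.
R2 ← R2 / (32/3).
R1 ← R1 + 2/3·R2.
R3 ← R3 + 5·R2.
R4 ← R4 + 43/3·R2.
R5 ← R5 − 76/3·R2.
R3 ← R3 / (-363/160).
R1 ← R1 + 21/80·R3.
R2 ← R2 − 113/160·R3.
R4 ← R4 − 1001/160·R3.
R5 ← R5 + 473/40·R3.
R4 ← R4 / (250/33).
R1 ← R1 + 261/121·R4.
R2 ← R2 − 767/363·R4.
R3 ← R3 + 1600/363·R4.
R5 ← R5 + 1423/33·R4.
R5 ← R5 / (1207/10).
R1 ← R1 − 707/110·R5.
R2 ← R2 + 683/110·R5.
R3 ← R3 − 152/11·R5.
R4 ← R4 − 27/10·R5.
Reading off the reduced rows gives x = -2/5, y = 1, z = -1, w = 3/4, v = 3/2.

x = -2/5, y = 1, z = -1, w = 3/4, v = 3/2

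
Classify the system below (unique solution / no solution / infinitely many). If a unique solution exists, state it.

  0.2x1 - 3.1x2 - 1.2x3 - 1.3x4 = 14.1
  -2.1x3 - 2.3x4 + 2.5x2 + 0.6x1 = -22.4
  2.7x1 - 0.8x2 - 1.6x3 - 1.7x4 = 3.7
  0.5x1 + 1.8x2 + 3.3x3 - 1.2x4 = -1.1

x1 = 2, x2 = -6, x3 = 3, x4 = 1

Row-reduce the augmented matrix:
R1 ← R1 / (1/5).
R2 ← R2 − 3/5·R1.
R3 ← R3 − 27/10·R1.
R4 ← R4 − 1/2·R1.
R2 ← R2 / (59/5).
R1 ← R1 + 31/2·R2.
R3 ← R3 − 821/20·R2.
R4 ← R4 − 191/20·R2.
R3 ← R3 / (22141/2360).
R1 ← R1 + 951/236·R3.
R2 ← R2 − 15/118·R3.
R4 ← R4 − 12003/2360·R3.
R4 ← R4 / (-1067193/221410).
R1 ← R1 − 417/22141·R4.
R2 ← R2 + 83/22141·R4.
R3 ← R3 − 24270/22141·R4.
Reading off the reduced rows gives x1 = 2, x2 = -6, x3 = 3, x4 = 1.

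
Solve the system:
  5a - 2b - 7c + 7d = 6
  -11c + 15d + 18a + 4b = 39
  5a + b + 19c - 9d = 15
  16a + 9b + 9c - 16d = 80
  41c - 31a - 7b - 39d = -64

Row-reduce:
R1 ← R1 / (5).
R2 ← R2 − 18·R1.
R3 ← R3 − 5·R1.
R4 ← R4 − 16·R1.
R5 ← R5 + 31·R1.
R2 ← R2 / (56/5).
R1 ← R1 + 2/5·R2.
R3 ← R3 − 3·R2.
R4 ← R4 − 77/5·R2.
R5 ← R5 + 97/5·R2.
R3 ← R3 / (1243/56).
R1 ← R1 + 25/28·R3.
R2 ← R2 − 71/56·R3.
R4 ← R4 − 95/8·R3.
R5 ← R5 − 1243/56·R3.
R4 ← R4 / (-21475/1243).
R1 ← R1 − 624/1243·R4.
R2 ← R2 + 190/1243·R4.
R3 ← R3 + 743/1243·R4.
Row 5 reduces to 0 = -1, a contradiction. The system is inconsistent.

no solution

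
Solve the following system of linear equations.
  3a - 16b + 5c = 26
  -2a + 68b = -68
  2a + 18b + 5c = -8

infinitely many solutions

Row-reduce:
R1 ← R1 / (3).
R2 ← R2 + 2·R1.
R3 ← R3 − 2·R1.
R2 ← R2 / (172/3).
R1 ← R1 + 16/3·R2.
R3 ← R3 − 86/3·R2.
Rank is 2 with 3 unknowns, leaving c free.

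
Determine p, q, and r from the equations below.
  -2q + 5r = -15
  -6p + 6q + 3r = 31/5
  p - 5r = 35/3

Row-reduce the augmented matrix:
Swap R1 and R2.
R1 ← R1 / (-6).
R3 ← R3 − 1·R1.
R2 ← R2 / (-2).
R1 ← R1 + 1·R2.
R3 ← R3 − 1·R2.
R3 ← R3 / (-2).
R1 ← R1 + 3·R3.
R2 ← R2 + 5/2·R3.
Reading off the reduced rows gives p = -4/3, q = 1, r = -13/5.

p = -4/3, q = 1, r = -13/5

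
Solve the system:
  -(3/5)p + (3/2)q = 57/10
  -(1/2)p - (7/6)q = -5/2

Row-reduce the augmented matrix:
R1 ← R1 / (-3/5).
R2 ← R2 + 1/2·R1.
R2 ← R2 / (-29/12).
R1 ← R1 + 5/2·R2.
Reading off the reduced rows gives p = -2, q = 3.

p = -2, q = 3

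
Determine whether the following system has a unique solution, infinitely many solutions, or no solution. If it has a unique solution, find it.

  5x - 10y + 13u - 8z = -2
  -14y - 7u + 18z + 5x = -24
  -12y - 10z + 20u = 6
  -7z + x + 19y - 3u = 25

x = 0, y = 2, z = 1, u = 2

Row-reduce the augmented matrix:
R1 ← R1 / (5).
R2 ← R2 − 5·R1.
R4 ← R4 − 1·R1.
R2 ← R2 / (-4).
R1 ← R1 + 2·R2.
R3 ← R3 + 12·R2.
R4 ← R4 − 21·R2.
R3 ← R3 / (-88).
R1 ← R1 + 73/5·R3.
R2 ← R2 + 13/2·R3.
R4 ← R4 − 1311/10·R3.
R4 ← R4 / (472/55).
R1 ← R1 + 37/55·R4.
R2 ← R2 + 10/11·R4.
R3 ← R3 + 10/11·R4.
Reading off the reduced rows gives x = 0, y = 2, z = 1, u = 2.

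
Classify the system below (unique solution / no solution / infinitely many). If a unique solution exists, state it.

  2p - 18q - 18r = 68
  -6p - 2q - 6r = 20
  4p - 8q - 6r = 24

Row-reduce:
R1 ← R1 / (2).
R2 ← R2 + 6·R1.
R3 ← R3 − 4·R1.
R2 ← R2 / (-56).
R1 ← R1 + 9·R2.
R3 ← R3 − 28·R2.
Rank is 2 with 3 unknowns, leaving r free.

infinitely many solutions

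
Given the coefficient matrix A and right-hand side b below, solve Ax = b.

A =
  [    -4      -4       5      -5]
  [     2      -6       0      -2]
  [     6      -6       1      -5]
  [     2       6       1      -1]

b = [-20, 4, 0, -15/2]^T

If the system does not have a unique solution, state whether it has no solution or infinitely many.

no solution

Row-reduce:
R1 ← R1 / (-4).
R2 ← R2 − 2·R1.
R3 ← R3 − 6·R1.
R4 ← R4 − 2·R1.
R2 ← R2 / (-8).
R1 ← R1 − 1·R2.
R3 ← R3 + 12·R2.
R4 ← R4 − 4·R2.
R3 ← R3 / (19/4).
R1 ← R1 + 15/16·R3.
R2 ← R2 + 5/16·R3.
R4 ← R4 − 19/4·R3.
Row 4 reduces to 0 = 1/2, a contradiction. The system is inconsistent.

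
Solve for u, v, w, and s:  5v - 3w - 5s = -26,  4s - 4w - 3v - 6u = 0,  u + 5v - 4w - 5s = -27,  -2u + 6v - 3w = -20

u = 1, v = -2, w = 2, s = 2

Row-reduce the augmented matrix:
Swap R1 and R2.
R1 ← R1 / (-6).
R3 ← R3 − 1·R1.
R4 ← R4 + 2·R1.
R2 ← R2 / (5).
R1 ← R1 − 1/2·R2.
R3 ← R3 − 9/2·R2.
R4 ← R4 − 7·R2.
R3 ← R3 / (-59/30).
R1 ← R1 − 29/30·R3.
R2 ← R2 + 3/5·R3.
R4 ← R4 − 38/15·R3.
R4 ← R4 / (347/59).
R1 ← R1 + 5/59·R4.
R2 ← R2 + 62/59·R4.
R3 ← R3 + 5/59·R4.
Reading off the reduced rows gives u = 1, v = -2, w = 2, s = 2.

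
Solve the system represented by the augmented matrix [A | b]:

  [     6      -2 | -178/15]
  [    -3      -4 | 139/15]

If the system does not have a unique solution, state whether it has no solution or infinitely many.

x_1 = -11/5, x_2 = -2/3

Row-reduce the augmented matrix:
R1 ← R1 / (6).
R2 ← R2 + 3·R1.
R2 ← R2 / (-5).
R1 ← R1 + 1/3·R2.
Reading off the reduced rows gives x_1 = -11/5, x_2 = -2/3.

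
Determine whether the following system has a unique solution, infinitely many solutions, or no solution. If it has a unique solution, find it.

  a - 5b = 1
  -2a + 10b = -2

Row-reduce:
R2 ← R2 + 2·R1.
Rank is 1 with 2 unknowns, leaving b free.

infinitely many solutions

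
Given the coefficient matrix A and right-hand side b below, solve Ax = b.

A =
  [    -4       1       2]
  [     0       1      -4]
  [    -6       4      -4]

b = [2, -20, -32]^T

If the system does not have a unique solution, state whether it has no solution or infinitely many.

Row-reduce the augmented matrix:
R1 ← R1 / (-4).
R3 ← R3 + 6·R1.
R1 ← R1 + 1/4·R2.
R3 ← R3 − 5/2·R2.
R3 ← R3 / (3).
R1 ← R1 + 3/2·R3.
R2 ← R2 + 4·R3.
Reading off the reduced rows gives x_1 = 2, x_2 = 0, x_3 = 5.

x_1 = 2, x_2 = 0, x_3 = 5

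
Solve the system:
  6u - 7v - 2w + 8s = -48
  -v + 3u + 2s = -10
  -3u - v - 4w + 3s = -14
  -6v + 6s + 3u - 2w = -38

Row-reduce:
R1 ← R1 / (6).
R2 ← R2 − 3·R1.
R3 ← R3 + 3·R1.
R4 ← R4 − 3·R1.
R2 ← R2 / (5/2).
R1 ← R1 + 7/6·R2.
R3 ← R3 + 9/2·R2.
R4 ← R4 + 5/2·R2.
R3 ← R3 / (-16/5).
R1 ← R1 − 2/15·R3.
R2 ← R2 − 2/5·R3.
Rank is 3 with 4 unknowns, leaving s free.

infinitely many solutions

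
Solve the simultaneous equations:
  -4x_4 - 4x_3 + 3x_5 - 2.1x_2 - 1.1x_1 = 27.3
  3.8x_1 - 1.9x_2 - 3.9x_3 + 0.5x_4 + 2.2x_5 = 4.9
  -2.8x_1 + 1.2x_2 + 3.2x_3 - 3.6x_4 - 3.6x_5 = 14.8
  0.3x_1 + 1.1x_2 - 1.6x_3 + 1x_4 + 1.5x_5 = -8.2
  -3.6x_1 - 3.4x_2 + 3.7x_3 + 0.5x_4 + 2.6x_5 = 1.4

x_1 = 0, x_2 = -3, x_3 = -1, x_4 = -5, x_5 = -1

Row-reduce the augmented matrix:
R1 ← R1 / (-11/10).
R2 ← R2 − 19/5·R1.
R3 ← R3 + 14/5·R1.
R4 ← R4 − 3/10·R1.
R5 ← R5 + 18/5·R1.
R2 ← R2 / (-1007/110).
R1 ← R1 − 21/11·R2.
R3 ← R3 − 72/11·R2.
R4 ← R4 − 29/55·R2.
R5 ← R5 − 191/55·R2.
R3 ← R3 / (3592/5035).
R1 ← R1 + 59/1007·R3.
R2 ← R2 − 1949/1007·R3.
R4 ← R4 + 18687/5035·R3.
R5 ← R5 − 101401/10070·R3.
R4 ← R4 / (-145083/8980).
R1 ← R1 − 1109/1796·R4.
R2 ← R2 − 16941/1796·R4.
R3 ← R3 + 7403/1796·R4.
R5 ← R5 − 898809/17960·R4.
R5 ← R5 / (476505/193444).
R1 ← R1 + 181097/290166·R5.
R2 ← R2 + 31671/96722·R5.
R3 ← R3 + 273859/290166·R5.
R4 ← R4 − 77959/145083·R5.
Reading off the reduced rows gives x_1 = 0, x_2 = -3, x_3 = -1, x_4 = -5, x_5 = -1.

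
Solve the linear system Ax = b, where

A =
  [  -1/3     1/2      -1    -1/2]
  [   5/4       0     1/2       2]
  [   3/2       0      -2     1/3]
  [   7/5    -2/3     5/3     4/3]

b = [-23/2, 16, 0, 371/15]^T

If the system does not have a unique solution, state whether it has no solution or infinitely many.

x_1 = 6, x_2 = -6, x_3 = 5, x_4 = 3

Row-reduce the augmented matrix:
R1 ← R1 / (-1/3).
R2 ← R2 − 5/4·R1.
R3 ← R3 − 3/2·R1.
R4 ← R4 − 7/5·R1.
R2 ← R2 / (15/8).
R1 ← R1 + 3/2·R2.
R3 ← R3 − 9/4·R2.
R4 ← R4 − 43/30·R2.
R3 ← R3 / (-13/5).
R1 ← R1 − 2/5·R3.
R2 ← R2 + 26/15·R3.
R4 ← R4 + 11/225·R3.
R4 ← R4 / (-289/351).
R1 ← R1 − 50/39·R4.
R2 ← R2 − 13/9·R4.
R3 ← R3 − 31/39·R4.
Reading off the reduced rows gives x_1 = 6, x_2 = -6, x_3 = 5, x_4 = 3.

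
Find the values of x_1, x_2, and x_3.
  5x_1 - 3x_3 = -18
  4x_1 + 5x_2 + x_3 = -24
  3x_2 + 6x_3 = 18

Row-reduce the augmented matrix:
R1 ← R1 / (5).
R2 ← R2 − 4·R1.
R2 ← R2 / (5).
R3 ← R3 − 3·R2.
R3 ← R3 / (99/25).
R1 ← R1 + 3/5·R3.
R2 ← R2 − 17/25·R3.
Reading off the reduced rows gives x_1 = 0, x_2 = -6, x_3 = 6.

x_1 = 0, x_2 = -6, x_3 = 6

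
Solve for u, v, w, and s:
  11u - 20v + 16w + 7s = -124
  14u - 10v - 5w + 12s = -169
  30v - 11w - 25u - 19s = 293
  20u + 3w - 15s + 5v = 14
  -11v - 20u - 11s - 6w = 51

u = -4, v = 5, w = 3, s = -4

Row-reduce the augmented matrix:
R1 ← R1 / (11).
R2 ← R2 − 14·R1.
R3 ← R3 + 25·R1.
R4 ← R4 − 20·R1.
R5 ← R5 + 20·R1.
R2 ← R2 / (170/11).
R1 ← R1 + 20/11·R2.
R3 ← R3 + 170/11·R2.
R4 ← R4 − 455/11·R2.
R5 ← R5 + 521/11·R2.
Swap R3 and R4.
R3 ← R3 / (1421/34).
R1 ← R1 + 26/17·R3.
R2 ← R2 + 279/170·R3.
R5 ← R5 + 9289/170·R3.
Swap R4 and R5.
R4 ← R4 / (-36404/1015).
R1 ← R1 + 451/1421·R4.
R2 ← R2 + 8623/7105·R4.
R3 ← R3 + 1224/1421·R4.
R5 reduces to 0 = 0, so the extra equation is consistent.
Reading off the reduced rows gives u = -4, v = 5, w = 3, s = -4.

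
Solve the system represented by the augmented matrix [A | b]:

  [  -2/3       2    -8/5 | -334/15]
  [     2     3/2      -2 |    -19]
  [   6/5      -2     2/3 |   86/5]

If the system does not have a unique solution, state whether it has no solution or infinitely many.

x_1 = 1, x_2 = -6, x_3 = 6

Row-reduce the augmented matrix:
R1 ← R1 / (-2/3).
R2 ← R2 − 2·R1.
R3 ← R3 − 6/5·R1.
R2 ← R2 / (15/2).
R1 ← R1 + 3·R2.
R3 ← R3 − 8/5·R2.
R3 ← R3 / (-286/375).
R1 ← R1 + 8/25·R3.
R2 ← R2 + 68/75·R3.
Reading off the reduced rows gives x_1 = 1, x_2 = -6, x_3 = 6.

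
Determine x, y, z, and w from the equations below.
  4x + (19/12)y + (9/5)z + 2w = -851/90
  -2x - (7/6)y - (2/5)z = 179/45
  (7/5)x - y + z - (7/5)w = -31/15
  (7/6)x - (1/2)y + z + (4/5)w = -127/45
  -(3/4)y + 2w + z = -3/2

Row-reduce the augmented matrix:
R1 ← R1 / (4).
R2 ← R2 + 2·R1.
R3 ← R3 − 7/5·R1.
R4 ← R4 − 7/6·R1.
R2 ← R2 / (-3/8).
R1 ← R1 − 19/48·R2.
R3 ← R3 + 373/240·R2.
R4 ← R4 + 277/288·R2.
R5 ← R5 + 3/4·R2.
R3 ← R3 / (-383/225).
R1 ← R1 − 44/45·R3.
R2 ← R2 + 4/3·R3.
R4 ← R4 + 109/135·R3.
R4 ← R4 / (3526/5745).
R1 ← R1 + 778/383·R4.
R2 ← R2 − 852/383·R4.
R3 ← R3 − 1405/383·R4.
R5 reduces to 0 = 0, so the extra equation is consistent.
Reading off the reduced rows gives x = -4/3, y = -2/3, z = -4/3, w = -1/3.

x = -4/3, y = -2/3, z = -4/3, w = -1/3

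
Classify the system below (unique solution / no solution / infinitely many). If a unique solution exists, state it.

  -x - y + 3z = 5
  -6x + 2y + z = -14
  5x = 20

Row-reduce the augmented matrix:
R1 ← R1 / (-1).
R2 ← R2 + 6·R1.
R3 ← R3 − 5·R1.
R2 ← R2 / (8).
R1 ← R1 − 1·R2.
R3 ← R3 + 5·R2.
R3 ← R3 / (35/8).
R1 ← R1 + 7/8·R3.
R2 ← R2 + 17/8·R3.
Reading off the reduced rows gives x = 4, y = 3, z = 4.

x = 4, y = 3, z = 4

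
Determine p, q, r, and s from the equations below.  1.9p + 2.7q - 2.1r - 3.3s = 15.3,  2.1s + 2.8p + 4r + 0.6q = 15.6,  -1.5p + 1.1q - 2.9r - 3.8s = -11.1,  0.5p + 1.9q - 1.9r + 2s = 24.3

Row-reduce the augmented matrix:
R1 ← R1 / (19/10).
R2 ← R2 − 14/5·R1.
R3 ← R3 + 3/2·R1.
R4 ← R4 − 1/2·R1.
R2 ← R2 / (-321/95).
R1 ← R1 − 27/19·R2.
R3 ← R3 − 307/95·R2.
R4 ← R4 − 113/95·R2.
R3 ← R3 / (715/321).
R1 ← R1 − 201/107·R3.
R2 ← R2 + 674/321·R3.
R4 ← R4 − 1846/1605·R3.
R4 ← R4 / (7134/1375).
R1 ← R1 − 6987/7150·R4.
R2 ← R2 + 13021/7150·R4.
R3 ← R3 − 408/3575·R4.
Reading off the reduced rows gives p = 6, q = 4, r = -3, s = 4.

p = 6, q = 4, r = -3, s = 4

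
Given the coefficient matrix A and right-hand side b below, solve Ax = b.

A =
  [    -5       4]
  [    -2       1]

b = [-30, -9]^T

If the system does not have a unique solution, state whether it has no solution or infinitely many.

Row-reduce the augmented matrix:
R1 ← R1 / (-5).
R2 ← R2 + 2·R1.
R2 ← R2 / (-3/5).
R1 ← R1 + 4/5·R2.
Reading off the reduced rows gives x_1 = 2, x_2 = -5.

x_1 = 2, x_2 = -5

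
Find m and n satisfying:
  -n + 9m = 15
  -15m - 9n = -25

m = 5/3, n = 0

Row-reduce the augmented matrix:
R1 ← R1 / (9).
R2 ← R2 + 15·R1.
R2 ← R2 / (-32/3).
R1 ← R1 + 1/9·R2.
Reading off the reduced rows gives m = 5/3, n = 0.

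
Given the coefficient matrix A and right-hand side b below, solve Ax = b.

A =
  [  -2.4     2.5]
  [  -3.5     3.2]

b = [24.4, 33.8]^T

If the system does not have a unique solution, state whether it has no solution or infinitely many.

x_1 = -6, x_2 = 4

Row-reduce the augmented matrix:
R1 ← R1 / (-12/5).
R2 ← R2 + 7/2·R1.
R2 ← R2 / (-107/240).
R1 ← R1 + 25/24·R2.
Reading off the reduced rows gives x_1 = -6, x_2 = 4.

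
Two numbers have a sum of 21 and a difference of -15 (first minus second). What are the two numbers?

first number: 3, second number: 18

Let x = first number, y = second number.
  x + y = 21
  x - y = -15
From equation 1: x = 21 − y.
Substitute into equation 2 and solve: y = 18.
Then x = 3.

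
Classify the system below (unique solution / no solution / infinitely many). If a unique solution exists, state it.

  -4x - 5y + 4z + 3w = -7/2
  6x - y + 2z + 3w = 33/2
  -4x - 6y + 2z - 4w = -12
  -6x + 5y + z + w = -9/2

Row-reduce the augmented matrix:
R1 ← R1 / (-4).
R2 ← R2 − 6·R1.
R3 ← R3 + 4·R1.
R4 ← R4 + 6·R1.
R2 ← R2 / (-17/2).
R1 ← R1 − 5/4·R2.
R3 ← R3 + 1·R2.
R4 ← R4 − 25/2·R2.
R3 ← R3 / (-50/17).
R1 ← R1 − 3/17·R3.
R2 ← R2 + 16/17·R3.
R4 ← R4 − 115/17·R3.
R4 ← R4 / (-53/5).
R1 ← R1 + 3/25·R4.
R2 ← R2 − 41/25·R4.
R3 ← R3 − 67/25·R4.
Reading off the reduced rows gives x = 2, y = 1, z = 2, w = 1/2.

x = 2, y = 1, z = 2, w = 1/2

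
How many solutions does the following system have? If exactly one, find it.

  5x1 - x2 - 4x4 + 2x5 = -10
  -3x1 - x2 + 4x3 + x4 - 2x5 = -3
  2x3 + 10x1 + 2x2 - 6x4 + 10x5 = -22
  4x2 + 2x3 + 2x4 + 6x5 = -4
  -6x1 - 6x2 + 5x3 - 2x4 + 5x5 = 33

Row-reduce:
R1 ← R1 / (5).
R2 ← R2 + 3·R1.
R3 ← R3 − 10·R1.
R5 ← R5 + 6·R1.
R2 ← R2 / (-8/5).
R1 ← R1 + 1/5·R2.
R3 ← R3 − 4·R2.
R4 ← R4 − 4·R2.
R5 ← R5 + 36/5·R2.
R3 ← R3 / (12).
R1 ← R1 + 1/2·R3.
R2 ← R2 + 5/2·R3.
R4 ← R4 − 12·R3.
R5 ← R5 + 13·R3.
Swap R4 and R5.
R4 ← R4 / (-17/8).
R1 ← R1 + 11/16·R4.
R2 ← R2 − 9/16·R4.
R3 ← R3 + 1/8·R4.
Row 5 reduces to 0 = -2, a contradiction. The system is inconsistent.

no solution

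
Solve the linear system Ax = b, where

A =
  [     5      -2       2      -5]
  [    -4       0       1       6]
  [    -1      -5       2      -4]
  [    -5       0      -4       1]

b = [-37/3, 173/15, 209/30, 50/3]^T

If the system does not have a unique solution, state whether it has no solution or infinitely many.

Row-reduce the augmented matrix:
R1 ← R1 / (5).
R2 ← R2 + 4·R1.
R3 ← R3 + 1·R1.
R4 ← R4 + 5·R1.
R2 ← R2 / (-8/5).
R1 ← R1 + 2/5·R2.
R3 ← R3 + 27/5·R2.
R4 ← R4 + 2·R2.
R3 ← R3 / (-51/8).
R1 ← R1 + 1/4·R3.
R2 ← R2 + 13/8·R3.
R4 ← R4 + 21/4·R3.
R4 ← R4 / (54/17).
R1 ← R1 + 53/51·R4.
R2 ← R2 − 89/51·R4.
R3 ← R3 − 94/51·R4.
Reading off the reduced rows gives x_1 = -9/5, x_2 = -5/2, x_3 = -5/3, x_4 = 1.

x_1 = -9/5, x_2 = -5/2, x_3 = -5/3, x_4 = 1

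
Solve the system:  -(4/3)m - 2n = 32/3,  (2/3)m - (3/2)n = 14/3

m = -2, n = -4

Row-reduce the augmented matrix:
R1 ← R1 / (-4/3).
R2 ← R2 − 2/3·R1.
R2 ← R2 / (-5/2).
R1 ← R1 − 3/2·R2.
Reading off the reduced rows gives m = -2, n = -4.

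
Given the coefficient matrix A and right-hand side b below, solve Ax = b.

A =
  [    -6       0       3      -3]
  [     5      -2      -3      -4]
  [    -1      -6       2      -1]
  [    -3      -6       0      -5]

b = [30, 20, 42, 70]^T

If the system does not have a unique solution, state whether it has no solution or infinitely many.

Row-reduce the augmented matrix:
R1 ← R1 / (-6).
R2 ← R2 − 5·R1.
R3 ← R3 + 1·R1.
R4 ← R4 + 3·R1.
R2 ← R2 / (-2).
R3 ← R3 + 6·R2.
R4 ← R4 + 6·R2.
R3 ← R3 / (3).
R1 ← R1 + 1/2·R3.
R2 ← R2 − 1/4·R3.
R4 ← R4 / (16).
R1 ← R1 − 11/3·R4.
R2 ← R2 − 5/3·R4.
R3 ← R3 − 19/3·R4.
Reading off the reduced rows gives x_1 = -3, x_2 = -6, x_3 = -1, x_4 = -5.

x_1 = -3, x_2 = -6, x_3 = -1, x_4 = -5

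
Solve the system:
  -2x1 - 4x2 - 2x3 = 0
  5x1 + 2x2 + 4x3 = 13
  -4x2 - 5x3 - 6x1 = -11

no solution

Row-reduce:
R1 ← R1 / (-2).
R2 ← R2 − 5·R1.
R3 ← R3 + 6·R1.
R2 ← R2 / (-8).
R1 ← R1 − 2·R2.
R3 ← R3 − 8·R2.
Row 3 reduces to 0 = 2, a contradiction. The system is inconsistent.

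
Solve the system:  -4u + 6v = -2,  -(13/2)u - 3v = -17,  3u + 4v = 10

no solution

Row-reduce:
R1 ← R1 / (-4).
R2 ← R2 + 13/2·R1.
R3 ← R3 − 3·R1.
R2 ← R2 / (-51/4).
R1 ← R1 + 3/2·R2.
R3 ← R3 − 17/2·R2.
Row 3 reduces to 0 = -2/3, a contradiction. The system is inconsistent.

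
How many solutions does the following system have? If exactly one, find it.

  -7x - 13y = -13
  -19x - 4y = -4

Row-reduce the augmented matrix:
R1 ← R1 / (-7).
R2 ← R2 + 19·R1.
R2 ← R2 / (219/7).
R1 ← R1 − 13/7·R2.
Reading off the reduced rows gives x = 0, y = 1.

x = 0, y = 1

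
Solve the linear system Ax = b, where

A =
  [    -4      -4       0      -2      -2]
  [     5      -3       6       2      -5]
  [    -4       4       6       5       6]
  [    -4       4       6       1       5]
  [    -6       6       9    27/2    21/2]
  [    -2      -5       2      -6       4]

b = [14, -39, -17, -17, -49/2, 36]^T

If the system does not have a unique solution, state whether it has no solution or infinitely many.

no solution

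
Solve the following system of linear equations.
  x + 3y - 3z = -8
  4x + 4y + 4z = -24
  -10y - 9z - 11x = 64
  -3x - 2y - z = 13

Row-reduce:
R2 ← R2 − 4·R1.
R3 ← R3 + 11·R1.
R4 ← R4 + 3·R1.
R2 ← R2 / (-8).
R1 ← R1 − 3·R2.
R3 ← R3 − 23·R2.
R4 ← R4 − 7·R2.
R3 ← R3 / (4).
R1 ← R1 − 3·R3.
R2 ← R2 + 2·R3.
R4 ← R4 − 4·R3.
Row 4 reduces to 0 = -3, a contradiction. The system is inconsistent.

no solution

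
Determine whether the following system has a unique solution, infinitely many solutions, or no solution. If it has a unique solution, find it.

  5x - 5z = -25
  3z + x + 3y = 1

infinitely many solutions

Row-reduce:
R1 ← R1 / (5).
R2 ← R2 − 1·R1.
R2 ← R2 / (3).
Rank is 2 with 3 unknowns, leaving z free.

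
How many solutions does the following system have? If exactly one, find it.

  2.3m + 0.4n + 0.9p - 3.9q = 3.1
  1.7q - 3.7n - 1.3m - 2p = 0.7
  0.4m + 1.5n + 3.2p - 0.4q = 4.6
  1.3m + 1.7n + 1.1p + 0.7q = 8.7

m = 6, n = -2, p = 2, q = 3

Row-reduce the augmented matrix:
R1 ← R1 / (23/10).
R2 ← R2 + 13/10·R1.
R3 ← R3 − 2/5·R1.
R4 ← R4 − 13/10·R1.
R2 ← R2 / (-799/230).
R1 ← R1 − 4/23·R2.
R3 ← R3 − 329/230·R2.
R4 ← R4 − 339/230·R2.
R3 ← R3 / (413/170).
R1 ← R1 − 253/799·R3.
R2 ← R2 − 343/799·R3.
R4 ← R4 + 331/7990·R3.
R4 ← R4 / (52246/19411).
R1 ← R1 + 33583/19411·R4.
R2 ← R2 − 368/2773·R4.
R3 ← R3 − 12/413·R4.
Reading off the reduced rows gives m = 6, n = -2, p = 2, q = 3.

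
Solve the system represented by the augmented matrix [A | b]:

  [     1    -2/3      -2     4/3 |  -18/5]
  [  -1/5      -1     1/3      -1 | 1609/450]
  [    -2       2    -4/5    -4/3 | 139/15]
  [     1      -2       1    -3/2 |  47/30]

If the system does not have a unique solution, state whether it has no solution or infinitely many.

Row-reduce the augmented matrix:
R2 ← R2 + 1/5·R1.
R3 ← R3 + 2·R1.
R4 ← R4 − 1·R1.
R2 ← R2 / (-17/15).
R1 ← R1 + 2/3·R2.
R3 ← R3 − 2/3·R2.
R4 ← R4 + 4/3·R2.
R3 ← R3 / (-1234/255).
R1 ← R1 + 100/51·R3.
R2 ← R2 − 1/17·R3.
R4 ← R4 − 157/51·R3.
R4 ← R4 / (-5171/3702).
R1 ← R1 − 2590/1851·R4.
R2 ← R2 − 406/617·R4.
R3 ← R3 + 115/617·R4.
Reading off the reduced rows gives x_1 = -13/5, x_2 = -1/2, x_3 = -4/3, x_4 = -3.

x_1 = -13/5, x_2 = -1/2, x_3 = -4/3, x_4 = -3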